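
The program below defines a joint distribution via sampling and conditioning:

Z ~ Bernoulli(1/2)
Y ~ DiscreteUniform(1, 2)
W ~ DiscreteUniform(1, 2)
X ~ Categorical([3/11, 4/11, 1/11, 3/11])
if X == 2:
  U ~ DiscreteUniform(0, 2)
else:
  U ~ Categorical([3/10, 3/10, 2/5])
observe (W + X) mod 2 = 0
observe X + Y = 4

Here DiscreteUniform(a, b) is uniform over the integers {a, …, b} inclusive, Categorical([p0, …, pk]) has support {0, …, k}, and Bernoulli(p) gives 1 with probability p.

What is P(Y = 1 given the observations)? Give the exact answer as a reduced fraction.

Enumerate traces; 12 have nonzero weight after conditioning:
  (Z=0, Y=1, W=1, X=3, U=0) weight 9/880
  (Z=0, Y=1, W=1, X=3, U=1) weight 9/880
  (Z=0, Y=1, W=1, X=3, U=2) weight 3/220
  (Z=0, Y=2, W=2, X=2, U=0) weight 1/264
  (Z=0, Y=2, W=2, X=2, U=1) weight 1/264
  (Z=0, Y=2, W=2, X=2, U=2) weight 1/264
  (Z=1, Y=1, W=1, X=3, U=0) weight 9/880
  (Z=1, Y=1, W=1, X=3, U=1) weight 9/880
  … 4 more
Group by Y:
  weight(Y=1) = 3/44
  weight(Y=2) = 1/44
Total weight = 3/44 + 1/44 = 1/11
P(Y=1 | obs) = 3/44 / 1/11 = 3/4
P(Y=2 | obs) = 1/44 / 1/11 = 1/4

P(Y = 1 | obs) = 3/4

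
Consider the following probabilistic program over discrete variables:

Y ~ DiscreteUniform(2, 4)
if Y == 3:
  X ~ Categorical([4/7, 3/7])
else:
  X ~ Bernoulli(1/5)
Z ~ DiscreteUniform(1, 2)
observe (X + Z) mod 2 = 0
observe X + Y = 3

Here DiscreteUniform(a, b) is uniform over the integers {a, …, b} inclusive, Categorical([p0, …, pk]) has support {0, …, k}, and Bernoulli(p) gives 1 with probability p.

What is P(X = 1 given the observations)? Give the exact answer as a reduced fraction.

P(X = 1 | obs) = 7/27

Enumerate traces; 2 have nonzero weight after conditioning:
  (Y=2, X=1, Z=1) weight 1/30
  (Y=3, X=0, Z=2) weight 2/21
Group by X:
  weight(X=0) = 2/21
  weight(X=1) = 1/30
Total weight = 2/21 + 1/30 = 9/70
P(X=0 | obs) = 2/21 / 9/70 = 20/27
P(X=1 | obs) = 1/30 / 9/70 = 7/27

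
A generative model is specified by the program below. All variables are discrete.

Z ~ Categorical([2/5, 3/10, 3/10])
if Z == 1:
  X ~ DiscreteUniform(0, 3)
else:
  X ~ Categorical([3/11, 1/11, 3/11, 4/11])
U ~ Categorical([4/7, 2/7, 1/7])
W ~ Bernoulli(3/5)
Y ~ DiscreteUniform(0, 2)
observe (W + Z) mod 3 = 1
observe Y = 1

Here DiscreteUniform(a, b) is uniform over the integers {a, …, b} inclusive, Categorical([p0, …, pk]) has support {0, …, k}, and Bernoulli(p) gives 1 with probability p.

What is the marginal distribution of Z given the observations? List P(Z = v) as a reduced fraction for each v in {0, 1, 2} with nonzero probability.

Enumerate traces; 24 have nonzero weight after conditioning:
  (Z=0, X=0, U=0, W=1, Y=1) weight 24/1925
  (Z=0, X=0, U=1, W=1, Y=1) weight 12/1925
  (Z=0, X=0, U=2, W=1, Y=1) weight 6/1925
  (Z=0, X=1, U=0, W=1, Y=1) weight 8/1925
  (Z=0, X=1, U=1, W=1, Y=1) weight 4/1925
  (Z=0, X=1, U=2, W=1, Y=1) weight 2/1925
  (Z=0, X=2, U=0, W=1, Y=1) weight 24/1925
  (Z=0, X=2, U=1, W=1, Y=1) weight 12/1925
  (Z=1, X=0, U=0, W=0, Y=1) weight 1/175
  … 15 more
Group by Z:
  weight(Z=0) = 2/25
  weight(Z=1) = 1/25
Total weight = 2/25 + 1/25 = 3/25
P(Z=0 | obs) = 2/25 / 3/25 = 2/3
P(Z=1 | obs) = 1/25 / 3/25 = 1/3

P(Z=0) = 2/3, P(Z=1) = 1/3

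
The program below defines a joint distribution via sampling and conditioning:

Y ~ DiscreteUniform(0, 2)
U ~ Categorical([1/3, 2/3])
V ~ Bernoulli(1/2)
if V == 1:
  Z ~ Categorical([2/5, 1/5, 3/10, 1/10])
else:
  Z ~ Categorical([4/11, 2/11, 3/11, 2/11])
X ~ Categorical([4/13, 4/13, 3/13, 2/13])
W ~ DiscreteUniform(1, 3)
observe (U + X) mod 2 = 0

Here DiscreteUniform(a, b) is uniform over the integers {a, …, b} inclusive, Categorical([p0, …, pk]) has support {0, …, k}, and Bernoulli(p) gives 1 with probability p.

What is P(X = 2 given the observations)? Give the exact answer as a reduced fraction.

P(X = 2 | obs) = 3/19

Enumerate traces; 288 have nonzero weight after conditioning:
  (Y=0, U=0, V=0, Z=0, X=0, W=1) weight 8/3861
  (Y=0, U=0, V=0, Z=0, X=0, W=2) weight 8/3861
  (Y=0, U=0, V=0, Z=0, X=0, W=3) weight 8/3861
  (Y=0, U=0, V=0, Z=0, X=2, W=1) weight 2/1287
  (Y=0, U=0, V=0, Z=0, X=2, W=2) weight 2/1287
  (Y=0, U=0, V=0, Z=0, X=2, W=3) weight 2/1287
  (Y=0, U=0, V=0, Z=1, X=0, W=1) weight 4/3861
  (Y=0, U=0, V=0, Z=1, X=0, W=2) weight 4/3861
  (Y=0, U=1, V=0, Z=0, X=1, W=1) weight 16/3861
  (Y=0, U=1, V=0, Z=0, X=3, W=1) weight 8/3861
  … 278 more
Group by X:
  weight(X=0) = 4/39
  weight(X=1) = 8/39
  weight(X=2) = 1/13
  weight(X=3) = 4/39
Total weight = 4/39 + 8/39 + 1/13 + 4/39 = 19/39
P(X=0 | obs) = 4/39 / 19/39 = 4/19
P(X=1 | obs) = 8/39 / 19/39 = 8/19
P(X=2 | obs) = 1/13 / 19/39 = 3/19
P(X=3 | obs) = 4/39 / 19/39 = 4/19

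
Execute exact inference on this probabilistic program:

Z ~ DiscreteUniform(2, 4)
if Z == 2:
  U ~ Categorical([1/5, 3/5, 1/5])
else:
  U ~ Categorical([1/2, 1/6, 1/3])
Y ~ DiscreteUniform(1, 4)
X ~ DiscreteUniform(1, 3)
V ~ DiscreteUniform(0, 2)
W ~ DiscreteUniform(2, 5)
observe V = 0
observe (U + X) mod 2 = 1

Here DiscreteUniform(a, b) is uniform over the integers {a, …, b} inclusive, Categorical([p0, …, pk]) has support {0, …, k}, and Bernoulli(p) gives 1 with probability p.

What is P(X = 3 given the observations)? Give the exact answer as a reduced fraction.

Enumerate traces; 240 have nonzero weight after conditioning:
  (Z=2, U=0, Y=1, X=1, V=0, W=2) weight 1/2160
  (Z=2, U=0, Y=1, X=1, V=0, W=3) weight 1/2160
  (Z=2, U=0, Y=1, X=1, V=0, W=4) weight 1/2160
  (Z=2, U=0, Y=1, X=1, V=0, W=5) weight 1/2160
  (Z=2, U=0, Y=1, X=3, V=0, W=2) weight 1/2160
  (Z=2, U=0, Y=1, X=3, V=0, W=3) weight 1/2160
  (Z=2, U=0, Y=1, X=3, V=0, W=4) weight 1/2160
  (Z=2, U=0, Y=1, X=3, V=0, W=5) weight 1/2160
  (Z=2, U=1, Y=1, X=2, V=0, W=2) weight 1/720
  … 231 more
Group by X:
  weight(X=1) = 31/405
  weight(X=2) = 14/405
  weight(X=3) = 31/405
Total weight = 31/405 + 14/405 + 31/405 = 76/405
P(X=1 | obs) = 31/405 / 76/405 = 31/76
P(X=2 | obs) = 14/405 / 76/405 = 7/38
P(X=3 | obs) = 31/405 / 76/405 = 31/76

P(X = 3 | obs) = 31/76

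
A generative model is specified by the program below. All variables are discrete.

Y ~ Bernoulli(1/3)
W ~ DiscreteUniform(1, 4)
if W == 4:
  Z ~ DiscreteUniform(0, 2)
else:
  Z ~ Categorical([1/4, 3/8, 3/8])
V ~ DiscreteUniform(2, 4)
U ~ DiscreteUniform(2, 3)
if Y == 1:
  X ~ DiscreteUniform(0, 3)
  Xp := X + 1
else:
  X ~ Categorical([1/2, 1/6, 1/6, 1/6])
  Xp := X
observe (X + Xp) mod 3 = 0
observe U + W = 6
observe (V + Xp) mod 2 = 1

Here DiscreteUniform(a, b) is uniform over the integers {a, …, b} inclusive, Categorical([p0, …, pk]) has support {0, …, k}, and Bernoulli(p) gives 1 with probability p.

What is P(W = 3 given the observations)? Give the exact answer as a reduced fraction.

P(W = 3 | obs) = 1/2

Enumerate traces; 24 have nonzero weight after conditioning:
  (Y=0, W=3, Z=0, V=2, U=3, X=3) weight 1/864
  (Y=0, W=3, Z=0, V=3, U=3, X=0) weight 1/288
  (Y=0, W=3, Z=0, V=4, U=3, X=3) weight 1/864
  (Y=0, W=3, Z=1, V=2, U=3, X=3) weight 1/576
  (Y=0, W=3, Z=1, V=3, U=3, X=0) weight 1/192
  (Y=0, W=3, Z=1, V=4, U=3, X=3) weight 1/576
  (Y=0, W=3, Z=2, V=2, U=3, X=3) weight 1/576
  (Y=0, W=3, Z=2, V=3, U=3, X=0) weight 1/192
  (Y=0, W=4, Z=0, V=2, U=2, X=3) weight 1/648
  … 15 more
Group by W:
  weight(W=3) = 23/864
  weight(W=4) = 23/864
Total weight = 23/864 + 23/864 = 23/432
P(W=3 | obs) = 23/864 / 23/432 = 1/2
P(W=4 | obs) = 23/864 / 23/432 = 1/2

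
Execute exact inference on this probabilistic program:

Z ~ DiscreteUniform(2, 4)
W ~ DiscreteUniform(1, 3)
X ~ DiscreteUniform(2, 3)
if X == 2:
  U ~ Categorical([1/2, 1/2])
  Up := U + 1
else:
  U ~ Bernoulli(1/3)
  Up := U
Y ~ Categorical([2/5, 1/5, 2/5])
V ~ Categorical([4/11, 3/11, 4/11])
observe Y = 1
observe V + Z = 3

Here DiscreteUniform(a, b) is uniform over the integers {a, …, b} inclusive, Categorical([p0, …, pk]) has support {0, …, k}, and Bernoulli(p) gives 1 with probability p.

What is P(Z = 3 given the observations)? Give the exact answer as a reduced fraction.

P(Z = 3 | obs) = 4/7

Enumerate traces; 24 have nonzero weight after conditioning:
  (Z=2, W=1, X=2, U=0, Y=1, V=1) weight 1/660
  (Z=2, W=1, X=2, U=1, Y=1, V=1) weight 1/660
  (Z=2, W=1, X=3, U=0, Y=1, V=1) weight 1/495
  (Z=2, W=1, X=3, U=1, Y=1, V=1) weight 1/990
  (Z=2, W=2, X=2, U=0, Y=1, V=1) weight 1/660
  (Z=2, W=2, X=2, U=1, Y=1, V=1) weight 1/660
  (Z=2, W=2, X=3, U=0, Y=1, V=1) weight 1/495
  (Z=2, W=2, X=3, U=1, Y=1, V=1) weight 1/990
  (Z=3, W=1, X=2, U=0, Y=1, V=0) weight 1/495
  … 15 more
Group by Z:
  weight(Z=2) = 1/55
  weight(Z=3) = 4/165
Total weight = 1/55 + 4/165 = 7/165
P(Z=2 | obs) = 1/55 / 7/165 = 3/7
P(Z=3 | obs) = 4/165 / 7/165 = 4/7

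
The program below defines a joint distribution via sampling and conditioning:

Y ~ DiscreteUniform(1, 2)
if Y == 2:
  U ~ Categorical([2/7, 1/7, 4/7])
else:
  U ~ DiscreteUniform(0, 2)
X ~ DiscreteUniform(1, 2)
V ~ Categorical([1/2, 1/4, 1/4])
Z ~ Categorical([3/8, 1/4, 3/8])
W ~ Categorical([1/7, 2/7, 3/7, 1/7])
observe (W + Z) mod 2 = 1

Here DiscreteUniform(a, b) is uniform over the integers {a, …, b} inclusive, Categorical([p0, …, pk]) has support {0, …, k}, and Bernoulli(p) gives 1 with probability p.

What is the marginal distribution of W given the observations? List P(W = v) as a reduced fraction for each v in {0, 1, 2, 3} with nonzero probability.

Enumerate traces; 216 have nonzero weight after conditioning:
  (Y=1, U=0, X=1, V=0, Z=0, W=1) weight 1/224
  (Y=1, U=0, X=1, V=0, Z=0, W=3) weight 1/448
  (Y=1, U=0, X=1, V=0, Z=1, W=0) weight 1/672
  (Y=1, U=0, X=1, V=0, Z=1, W=2) weight 1/224
  (Y=1, U=0, X=1, V=0, Z=2, W=1) weight 1/224
  (Y=1, U=0, X=1, V=0, Z=2, W=3) weight 1/448
  (Y=1, U=0, X=1, V=1, Z=0, W=1) weight 1/448
  (Y=1, U=0, X=1, V=1, Z=0, W=3) weight 1/896
  … 208 more
Group by W:
  weight(W=0) = 1/28
  weight(W=1) = 3/14
  weight(W=2) = 3/28
  weight(W=3) = 3/28
Total weight = 1/28 + 3/14 + 3/28 + 3/28 = 13/28
P(W=0 | obs) = 1/28 / 13/28 = 1/13
P(W=1 | obs) = 3/14 / 13/28 = 6/13
P(W=2 | obs) = 3/28 / 13/28 = 3/13
P(W=3 | obs) = 3/28 / 13/28 = 3/13

P(W=0) = 1/13, P(W=1) = 6/13, P(W=2) = 3/13, P(W=3) = 3/13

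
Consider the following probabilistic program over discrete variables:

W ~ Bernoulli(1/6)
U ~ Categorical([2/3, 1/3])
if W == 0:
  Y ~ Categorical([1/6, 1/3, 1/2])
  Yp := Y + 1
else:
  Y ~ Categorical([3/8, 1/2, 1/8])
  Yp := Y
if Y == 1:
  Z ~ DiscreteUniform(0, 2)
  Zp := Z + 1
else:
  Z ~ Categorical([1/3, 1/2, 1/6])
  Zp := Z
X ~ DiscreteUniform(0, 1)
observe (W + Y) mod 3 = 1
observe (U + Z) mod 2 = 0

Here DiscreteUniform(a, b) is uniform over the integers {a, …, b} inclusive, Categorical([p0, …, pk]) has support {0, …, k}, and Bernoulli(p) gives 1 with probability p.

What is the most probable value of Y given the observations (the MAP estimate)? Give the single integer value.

Enumerate traces; 12 have nonzero weight after conditioning:
  (W=0, U=0, Y=1, Z=0, X=0) weight 5/162
  (W=0, U=0, Y=1, Z=0, X=1) weight 5/162
  (W=0, U=0, Y=1, Z=2, X=0) weight 5/162
  (W=0, U=0, Y=1, Z=2, X=1) weight 5/162
  (W=0, U=1, Y=1, Z=1, X=0) weight 5/324
  (W=0, U=1, Y=1, Z=1, X=1) weight 5/324
  (W=1, U=0, Y=0, Z=0, X=0) weight 1/144
  (W=1, U=0, Y=0, Z=0, X=1) weight 1/144
  … 4 more
Group by Y:
  weight(Y=0) = 1/32
  weight(Y=1) = 25/162
Total weight = 1/32 + 25/162 = 481/2592
P(Y=0 | obs) = 1/32 / 481/2592 = 81/481
P(Y=1 | obs) = 25/162 / 481/2592 = 400/481
argmax = 1

argmax_v P(Y = v | obs) = 1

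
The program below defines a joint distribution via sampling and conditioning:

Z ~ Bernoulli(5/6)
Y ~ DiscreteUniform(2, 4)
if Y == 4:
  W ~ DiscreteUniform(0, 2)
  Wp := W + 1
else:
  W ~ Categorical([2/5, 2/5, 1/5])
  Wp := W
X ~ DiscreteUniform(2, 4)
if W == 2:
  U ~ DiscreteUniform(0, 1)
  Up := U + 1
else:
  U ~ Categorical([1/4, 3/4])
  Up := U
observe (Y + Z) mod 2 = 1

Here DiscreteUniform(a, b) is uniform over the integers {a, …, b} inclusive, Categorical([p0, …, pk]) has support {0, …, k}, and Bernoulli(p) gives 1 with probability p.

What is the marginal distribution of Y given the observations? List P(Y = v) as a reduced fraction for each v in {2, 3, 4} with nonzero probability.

Enumerate traces; 54 have nonzero weight after conditioning:
  (Z=0, Y=3, W=0, X=2, U=0) weight 1/540
  (Z=0, Y=3, W=0, X=2, U=1) weight 1/180
  (Z=0, Y=3, W=0, X=3, U=0) weight 1/540
  (Z=0, Y=3, W=0, X=3, U=1) weight 1/180
  (Z=0, Y=3, W=0, X=4, U=0) weight 1/540
  (Z=0, Y=3, W=0, X=4, U=1) weight 1/180
  (Z=0, Y=3, W=1, X=2, U=0) weight 1/540
  (Z=0, Y=3, W=1, X=2, U=1) weight 1/180
  (Z=1, Y=2, W=0, X=2, U=0) weight 1/108
  (Z=1, Y=4, W=0, X=2, U=0) weight 5/648
  … 44 more
Group by Y:
  weight(Y=2) = 5/18
  weight(Y=3) = 1/18
  weight(Y=4) = 5/18
Total weight = 5/18 + 1/18 + 5/18 = 11/18
P(Y=2 | obs) = 5/18 / 11/18 = 5/11
P(Y=3 | obs) = 1/18 / 11/18 = 1/11
P(Y=4 | obs) = 5/18 / 11/18 = 5/11

P(Y=2) = 5/11, P(Y=3) = 1/11, P(Y=4) = 5/11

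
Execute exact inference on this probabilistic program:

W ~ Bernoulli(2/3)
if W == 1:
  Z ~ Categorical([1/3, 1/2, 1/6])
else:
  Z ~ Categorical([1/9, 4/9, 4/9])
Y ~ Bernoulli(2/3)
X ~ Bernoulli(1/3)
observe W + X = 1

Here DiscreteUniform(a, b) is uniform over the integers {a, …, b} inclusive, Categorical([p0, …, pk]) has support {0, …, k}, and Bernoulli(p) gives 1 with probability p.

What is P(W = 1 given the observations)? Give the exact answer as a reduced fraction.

Enumerate traces; 12 have nonzero weight after conditioning:
  (W=0, Z=0, Y=0, X=1) weight 1/243
  (W=0, Z=0, Y=1, X=1) weight 2/243
  (W=0, Z=1, Y=0, X=1) weight 4/243
  (W=0, Z=1, Y=1, X=1) weight 8/243
  (W=0, Z=2, Y=0, X=1) weight 4/243
  (W=0, Z=2, Y=1, X=1) weight 8/243
  (W=1, Z=0, Y=0, X=0) weight 4/81
  (W=1, Z=0, Y=1, X=0) weight 8/81
  … 4 more
Group by W:
  weight(W=0) = 1/9
  weight(W=1) = 4/9
Total weight = 1/9 + 4/9 = 5/9
P(W=0 | obs) = 1/9 / 5/9 = 1/5
P(W=1 | obs) = 4/9 / 5/9 = 4/5

P(W = 1 | obs) = 4/5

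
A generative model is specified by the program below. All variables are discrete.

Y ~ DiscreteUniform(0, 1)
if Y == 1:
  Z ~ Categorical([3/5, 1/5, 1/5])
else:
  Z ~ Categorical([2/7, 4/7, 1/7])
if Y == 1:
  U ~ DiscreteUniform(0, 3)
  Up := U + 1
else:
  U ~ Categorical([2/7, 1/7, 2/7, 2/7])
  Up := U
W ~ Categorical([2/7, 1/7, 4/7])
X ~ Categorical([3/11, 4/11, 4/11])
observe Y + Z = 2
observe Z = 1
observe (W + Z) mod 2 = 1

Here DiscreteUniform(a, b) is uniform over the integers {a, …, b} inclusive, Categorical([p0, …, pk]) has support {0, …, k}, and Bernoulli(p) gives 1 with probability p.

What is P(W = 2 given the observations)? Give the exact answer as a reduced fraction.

Enumerate traces; 24 have nonzero weight after conditioning:
  (Y=1, Z=1, U=0, W=0, X=0) weight 3/1540
  (Y=1, Z=1, U=0, W=0, X=1) weight 1/385
  (Y=1, Z=1, U=0, W=0, X=2) weight 1/385
  (Y=1, Z=1, U=0, W=2, X=0) weight 3/770
  (Y=1, Z=1, U=0, W=2, X=1) weight 2/385
  (Y=1, Z=1, U=0, W=2, X=2) weight 2/385
  (Y=1, Z=1, U=1, W=0, X=0) weight 3/1540
  (Y=1, Z=1, U=1, W=0, X=1) weight 1/385
  … 16 more
Group by W:
  weight(W=0) = 1/35
  weight(W=2) = 2/35
Total weight = 1/35 + 2/35 = 3/35
P(W=0 | obs) = 1/35 / 3/35 = 1/3
P(W=2 | obs) = 2/35 / 3/35 = 2/3

P(W = 2 | obs) = 2/3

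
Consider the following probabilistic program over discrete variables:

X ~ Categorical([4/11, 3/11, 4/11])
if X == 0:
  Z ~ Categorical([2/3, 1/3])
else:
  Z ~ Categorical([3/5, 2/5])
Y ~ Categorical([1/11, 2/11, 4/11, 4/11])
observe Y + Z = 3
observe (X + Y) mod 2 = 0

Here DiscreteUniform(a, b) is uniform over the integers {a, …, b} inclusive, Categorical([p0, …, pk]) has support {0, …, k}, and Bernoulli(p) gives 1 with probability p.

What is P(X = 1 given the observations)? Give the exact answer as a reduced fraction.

Enumerate traces; 3 have nonzero weight after conditioning:
  (X=0, Z=1, Y=2) weight 16/363
  (X=1, Z=0, Y=3) weight 36/605
  (X=2, Z=1, Y=2) weight 32/605
Group by X:
  weight(X=0) = 16/363
  weight(X=1) = 36/605
  weight(X=2) = 32/605
Total weight = 16/363 + 36/605 + 32/605 = 284/1815
P(X=0 | obs) = 16/363 / 284/1815 = 20/71
P(X=1 | obs) = 36/605 / 284/1815 = 27/71
P(X=2 | obs) = 32/605 / 284/1815 = 24/71

P(X = 1 | obs) = 27/71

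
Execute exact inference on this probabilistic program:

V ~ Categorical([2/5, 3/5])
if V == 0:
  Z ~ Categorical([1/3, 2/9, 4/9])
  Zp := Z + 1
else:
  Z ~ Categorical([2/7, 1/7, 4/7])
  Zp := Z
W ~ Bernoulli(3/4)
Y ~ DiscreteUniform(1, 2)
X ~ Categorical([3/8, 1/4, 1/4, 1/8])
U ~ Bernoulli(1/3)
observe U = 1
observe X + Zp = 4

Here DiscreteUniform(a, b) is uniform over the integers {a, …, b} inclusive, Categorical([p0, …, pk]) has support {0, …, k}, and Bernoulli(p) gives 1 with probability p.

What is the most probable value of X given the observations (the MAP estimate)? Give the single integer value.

Enumerate traces; 20 have nonzero weight after conditioning:
  (V=0, Z=0, W=0, Y=1, X=3, U=1) weight 1/1440
  (V=0, Z=0, W=0, Y=2, X=3, U=1) weight 1/1440
  (V=0, Z=0, W=1, Y=1, X=3, U=1) weight 1/480
  (V=0, Z=0, W=1, Y=2, X=3, U=1) weight 1/480
  (V=0, Z=1, W=0, Y=1, X=2, U=1) weight 1/1080
  (V=0, Z=1, W=0, Y=2, X=2, U=1) weight 1/1080
  (V=0, Z=1, W=1, Y=1, X=2, U=1) weight 1/360
  (V=0, Z=1, W=1, Y=2, X=2, U=1) weight 1/360
  (V=0, Z=2, W=0, Y=1, X=1, U=1) weight 1/540
  … 11 more
Group by X:
  weight(X=1) = 2/135
  weight(X=2) = 34/945
  weight(X=3) = 23/2520
Total weight = 2/135 + 34/945 + 23/2520 = 151/2520
P(X=1 | obs) = 2/135 / 151/2520 = 112/453
P(X=2 | obs) = 34/945 / 151/2520 = 272/453
P(X=3 | obs) = 23/2520 / 151/2520 = 23/151
argmax = 2

argmax_v P(X = v | obs) = 2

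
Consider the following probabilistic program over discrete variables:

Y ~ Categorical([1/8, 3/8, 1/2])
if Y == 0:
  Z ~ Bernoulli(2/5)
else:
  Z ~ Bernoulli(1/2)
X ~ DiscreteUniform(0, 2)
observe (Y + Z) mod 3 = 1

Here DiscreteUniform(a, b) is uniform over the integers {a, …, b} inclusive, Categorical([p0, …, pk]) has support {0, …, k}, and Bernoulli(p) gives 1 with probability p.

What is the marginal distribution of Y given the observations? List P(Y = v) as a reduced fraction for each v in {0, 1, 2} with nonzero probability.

P(Y=0) = 4/19, P(Y=1) = 15/19

Enumerate traces; 6 have nonzero weight after conditioning:
  (Y=0, Z=1, X=0) weight 1/60
  (Y=0, Z=1, X=1) weight 1/60
  (Y=0, Z=1, X=2) weight 1/60
  (Y=1, Z=0, X=0) weight 1/16
  (Y=1, Z=0, X=1) weight 1/16
  (Y=1, Z=0, X=2) weight 1/16
Group by Y:
  weight(Y=0) = 1/20
  weight(Y=1) = 3/16
Total weight = 1/20 + 3/16 = 19/80
P(Y=0 | obs) = 1/20 / 19/80 = 4/19
P(Y=1 | obs) = 3/16 / 19/80 = 15/19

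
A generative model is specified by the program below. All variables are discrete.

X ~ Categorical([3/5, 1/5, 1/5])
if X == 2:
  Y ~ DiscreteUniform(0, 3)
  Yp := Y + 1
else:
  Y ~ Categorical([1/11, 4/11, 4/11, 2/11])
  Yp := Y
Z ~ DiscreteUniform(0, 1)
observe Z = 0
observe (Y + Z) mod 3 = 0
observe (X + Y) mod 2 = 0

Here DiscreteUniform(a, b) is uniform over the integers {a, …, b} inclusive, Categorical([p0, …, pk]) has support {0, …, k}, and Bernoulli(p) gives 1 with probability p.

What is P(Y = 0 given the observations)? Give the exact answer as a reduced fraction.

Enumerate traces; 3 have nonzero weight after conditioning:
  (X=0, Y=0, Z=0) weight 3/110
  (X=1, Y=3, Z=0) weight 1/55
  (X=2, Y=0, Z=0) weight 1/40
Group by Y:
  weight(Y=0) = 23/440
  weight(Y=3) = 1/55
Total weight = 23/440 + 1/55 = 31/440
P(Y=0 | obs) = 23/440 / 31/440 = 23/31
P(Y=3 | obs) = 1/55 / 31/440 = 8/31

P(Y = 0 | obs) = 23/31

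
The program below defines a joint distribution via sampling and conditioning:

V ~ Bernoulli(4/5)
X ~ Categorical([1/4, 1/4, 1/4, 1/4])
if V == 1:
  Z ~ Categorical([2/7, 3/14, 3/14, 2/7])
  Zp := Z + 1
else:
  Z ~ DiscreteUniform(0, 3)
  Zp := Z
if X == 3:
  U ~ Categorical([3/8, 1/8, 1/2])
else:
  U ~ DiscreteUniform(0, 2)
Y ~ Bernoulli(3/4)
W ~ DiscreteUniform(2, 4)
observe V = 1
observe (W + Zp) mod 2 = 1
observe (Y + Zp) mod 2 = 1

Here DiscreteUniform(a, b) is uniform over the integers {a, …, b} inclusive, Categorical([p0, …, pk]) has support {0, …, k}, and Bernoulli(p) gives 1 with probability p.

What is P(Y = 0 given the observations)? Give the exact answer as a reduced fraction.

Enumerate traces; 72 have nonzero weight after conditioning:
  (V=1, X=0, Z=0, U=0, Y=0, W=2) weight 1/630
  (V=1, X=0, Z=0, U=0, Y=0, W=4) weight 1/630
  (V=1, X=0, Z=0, U=1, Y=0, W=2) weight 1/630
  (V=1, X=0, Z=0, U=1, Y=0, W=4) weight 1/630
  (V=1, X=0, Z=0, U=2, Y=0, W=2) weight 1/630
  (V=1, X=0, Z=0, U=2, Y=0, W=4) weight 1/630
  (V=1, X=0, Z=1, U=0, Y=1, W=3) weight 1/280
  (V=1, X=0, Z=1, U=1, Y=1, W=3) weight 1/280
  … 64 more
Group by Y:
  weight(Y=0) = 1/15
  weight(Y=1) = 1/10
Total weight = 1/15 + 1/10 = 1/6
P(Y=0 | obs) = 1/15 / 1/6 = 2/5
P(Y=1 | obs) = 1/10 / 1/6 = 3/5

P(Y = 0 | obs) = 2/5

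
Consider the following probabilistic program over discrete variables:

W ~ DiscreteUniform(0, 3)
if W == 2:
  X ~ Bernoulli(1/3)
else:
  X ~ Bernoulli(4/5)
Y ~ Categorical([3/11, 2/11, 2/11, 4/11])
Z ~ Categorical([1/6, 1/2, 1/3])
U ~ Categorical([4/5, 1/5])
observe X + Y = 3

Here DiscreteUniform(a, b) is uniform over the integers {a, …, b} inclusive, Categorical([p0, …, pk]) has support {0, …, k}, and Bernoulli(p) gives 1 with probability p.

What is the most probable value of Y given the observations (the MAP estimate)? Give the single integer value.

argmax_v P(Y = v | obs) = 2

Enumerate traces; 48 have nonzero weight after conditioning:
  (W=0, X=0, Y=3, Z=0, U=0) weight 2/825
  (W=0, X=0, Y=3, Z=0, U=1) weight 1/1650
  (W=0, X=0, Y=3, Z=1, U=0) weight 2/275
  (W=0, X=0, Y=3, Z=1, U=1) weight 1/550
  (W=0, X=0, Y=3, Z=2, U=0) weight 4/825
  (W=0, X=0, Y=3, Z=2, U=1) weight 1/825
  (W=0, X=1, Y=2, Z=0, U=0) weight 4/825
  (W=0, X=1, Y=2, Z=0, U=1) weight 1/825
  … 40 more
Group by Y:
  weight(Y=2) = 41/330
  weight(Y=3) = 19/165
Total weight = 41/330 + 19/165 = 79/330
P(Y=2 | obs) = 41/330 / 79/330 = 41/79
P(Y=3 | obs) = 19/165 / 79/330 = 38/79
argmax = 2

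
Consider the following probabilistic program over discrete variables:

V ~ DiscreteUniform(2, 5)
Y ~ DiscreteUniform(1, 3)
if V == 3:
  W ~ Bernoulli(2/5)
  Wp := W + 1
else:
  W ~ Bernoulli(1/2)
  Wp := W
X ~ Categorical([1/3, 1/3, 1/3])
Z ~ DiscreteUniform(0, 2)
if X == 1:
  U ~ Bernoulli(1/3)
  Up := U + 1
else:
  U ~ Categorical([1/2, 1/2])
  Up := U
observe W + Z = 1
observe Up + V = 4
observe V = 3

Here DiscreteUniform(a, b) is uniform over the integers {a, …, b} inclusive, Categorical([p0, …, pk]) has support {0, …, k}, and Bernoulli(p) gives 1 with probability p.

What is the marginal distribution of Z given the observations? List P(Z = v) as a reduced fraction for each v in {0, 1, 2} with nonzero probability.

P(Z=0) = 2/5, P(Z=1) = 3/5

Enumerate traces; 18 have nonzero weight after conditioning:
  (V=3, Y=1, W=0, X=0, Z=1, U=1) weight 1/360
  (V=3, Y=1, W=0, X=1, Z=1, U=0) weight 1/270
  (V=3, Y=1, W=0, X=2, Z=1, U=1) weight 1/360
  (V=3, Y=1, W=1, X=0, Z=0, U=1) weight 1/540
  (V=3, Y=1, W=1, X=1, Z=0, U=0) weight 1/405
  (V=3, Y=1, W=1, X=2, Z=0, U=1) weight 1/540
  (V=3, Y=2, W=0, X=0, Z=1, U=1) weight 1/360
  (V=3, Y=2, W=0, X=1, Z=1, U=0) weight 1/270
  … 10 more
Group by Z:
  weight(Z=0) = 1/54
  weight(Z=1) = 1/36
Total weight = 1/54 + 1/36 = 5/108
P(Z=0 | obs) = 1/54 / 5/108 = 2/5
P(Z=1 | obs) = 1/36 / 5/108 = 3/5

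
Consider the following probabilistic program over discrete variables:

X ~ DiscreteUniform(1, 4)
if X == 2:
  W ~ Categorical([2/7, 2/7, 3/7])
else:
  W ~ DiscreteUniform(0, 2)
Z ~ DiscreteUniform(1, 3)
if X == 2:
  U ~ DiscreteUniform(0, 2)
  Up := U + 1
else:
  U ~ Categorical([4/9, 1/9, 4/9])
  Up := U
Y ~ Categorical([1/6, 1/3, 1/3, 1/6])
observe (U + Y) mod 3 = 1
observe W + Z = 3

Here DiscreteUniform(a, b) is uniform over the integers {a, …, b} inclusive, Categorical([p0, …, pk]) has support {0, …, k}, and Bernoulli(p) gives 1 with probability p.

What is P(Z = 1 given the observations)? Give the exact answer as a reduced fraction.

Enumerate traces; 48 have nonzero weight after conditioning:
  (X=1, W=0, Z=3, U=0, Y=1) weight 1/243
  (X=1, W=0, Z=3, U=1, Y=0) weight 1/1944
  (X=1, W=0, Z=3, U=1, Y=3) weight 1/1944
  (X=1, W=0, Z=3, U=2, Y=2) weight 1/243
  (X=1, W=1, Z=2, U=0, Y=1) weight 1/243
  (X=1, W=1, Z=2, U=1, Y=0) weight 1/1944
  (X=1, W=1, Z=2, U=1, Y=3) weight 1/1944
  (X=1, W=1, Z=2, U=2, Y=2) weight 1/243
  (X=1, W=2, Z=1, U=0, Y=1) weight 1/243
  … 39 more
Group by Z:
  weight(Z=1) = 5/126
  weight(Z=2) = 1/28
  weight(Z=3) = 1/28
Total weight = 5/126 + 1/28 + 1/28 = 1/9
P(Z=1 | obs) = 5/126 / 1/9 = 5/14
P(Z=2 | obs) = 1/28 / 1/9 = 9/28
P(Z=3 | obs) = 1/28 / 1/9 = 9/28

P(Z = 1 | obs) = 5/14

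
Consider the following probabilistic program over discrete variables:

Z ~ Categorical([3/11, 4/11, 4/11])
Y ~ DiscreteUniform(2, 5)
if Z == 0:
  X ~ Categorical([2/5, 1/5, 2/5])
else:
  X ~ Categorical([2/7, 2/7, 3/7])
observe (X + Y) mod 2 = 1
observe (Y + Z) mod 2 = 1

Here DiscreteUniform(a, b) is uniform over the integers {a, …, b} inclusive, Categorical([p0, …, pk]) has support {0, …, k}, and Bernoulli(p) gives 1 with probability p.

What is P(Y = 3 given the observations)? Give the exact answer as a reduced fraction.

P(Y = 3 | obs) = 23/56

Enumerate traces; 10 have nonzero weight after conditioning:
  (Z=0, Y=3, X=0) weight 3/110
  (Z=0, Y=3, X=2) weight 3/110
  (Z=0, Y=5, X=0) weight 3/110
  (Z=0, Y=5, X=2) weight 3/110
  (Z=1, Y=2, X=1) weight 2/77
  (Z=1, Y=4, X=1) weight 2/77
  (Z=2, Y=3, X=0) weight 2/77
  (Z=2, Y=3, X=2) weight 3/77
  … 2 more
Group by Y:
  weight(Y=2) = 2/77
  weight(Y=3) = 46/385
  weight(Y=4) = 2/77
  weight(Y=5) = 46/385
Total weight = 2/77 + 46/385 + 2/77 + 46/385 = 16/55
P(Y=2 | obs) = 2/77 / 16/55 = 5/56
P(Y=3 | obs) = 46/385 / 16/55 = 23/56
P(Y=4 | obs) = 2/77 / 16/55 = 5/56
P(Y=5 | obs) = 46/385 / 16/55 = 23/56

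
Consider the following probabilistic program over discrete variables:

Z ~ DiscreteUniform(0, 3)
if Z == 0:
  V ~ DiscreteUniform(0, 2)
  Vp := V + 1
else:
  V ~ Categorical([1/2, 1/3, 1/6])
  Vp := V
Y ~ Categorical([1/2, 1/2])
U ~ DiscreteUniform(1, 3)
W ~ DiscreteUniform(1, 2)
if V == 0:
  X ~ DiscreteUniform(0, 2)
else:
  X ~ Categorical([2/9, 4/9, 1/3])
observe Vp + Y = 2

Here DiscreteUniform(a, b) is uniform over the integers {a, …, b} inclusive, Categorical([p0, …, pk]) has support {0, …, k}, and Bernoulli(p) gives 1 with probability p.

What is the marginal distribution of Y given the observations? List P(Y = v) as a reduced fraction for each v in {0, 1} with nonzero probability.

Enumerate traces; 144 have nonzero weight after conditioning:
  (Z=0, V=0, Y=1, U=1, W=1, X=0) weight 1/432
  (Z=0, V=0, Y=1, U=1, W=1, X=1) weight 1/432
  (Z=0, V=0, Y=1, U=1, W=1, X=2) weight 1/432
  (Z=0, V=0, Y=1, U=1, W=2, X=0) weight 1/432
  (Z=0, V=0, Y=1, U=1, W=2, X=1) weight 1/432
  (Z=0, V=0, Y=1, U=1, W=2, X=2) weight 1/432
  (Z=0, V=0, Y=1, U=2, W=1, X=0) weight 1/432
  (Z=0, V=0, Y=1, U=2, W=1, X=1) weight 1/432
  (Z=0, V=1, Y=0, U=1, W=1, X=0) weight 1/648
  … 135 more
Group by Y:
  weight(Y=0) = 5/48
  weight(Y=1) = 1/6
Total weight = 5/48 + 1/6 = 13/48
P(Y=0 | obs) = 5/48 / 13/48 = 5/13
P(Y=1 | obs) = 1/6 / 13/48 = 8/13

P(Y=0) = 5/13, P(Y=1) = 8/13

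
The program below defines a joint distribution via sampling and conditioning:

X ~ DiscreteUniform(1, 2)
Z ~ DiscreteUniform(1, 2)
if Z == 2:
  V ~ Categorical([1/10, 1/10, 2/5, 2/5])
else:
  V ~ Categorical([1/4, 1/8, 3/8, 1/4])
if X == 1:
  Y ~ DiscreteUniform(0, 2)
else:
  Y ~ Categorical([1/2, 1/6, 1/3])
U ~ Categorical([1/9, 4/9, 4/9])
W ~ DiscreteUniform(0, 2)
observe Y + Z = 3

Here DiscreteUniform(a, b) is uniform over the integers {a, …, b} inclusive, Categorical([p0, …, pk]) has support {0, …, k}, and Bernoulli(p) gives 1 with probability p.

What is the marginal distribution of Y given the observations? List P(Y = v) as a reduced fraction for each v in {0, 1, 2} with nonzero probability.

P(Y=1) = 3/7, P(Y=2) = 4/7

Enumerate traces; 144 have nonzero weight after conditioning:
  (X=1, Z=1, V=0, Y=2, U=0, W=0) weight 1/1296
  (X=1, Z=1, V=0, Y=2, U=0, W=1) weight 1/1296
  (X=1, Z=1, V=0, Y=2, U=0, W=2) weight 1/1296
  (X=1, Z=1, V=0, Y=2, U=1, W=0) weight 1/324
  (X=1, Z=1, V=0, Y=2, U=1, W=1) weight 1/324
  (X=1, Z=1, V=0, Y=2, U=1, W=2) weight 1/324
  (X=1, Z=1, V=0, Y=2, U=2, W=0) weight 1/324
  (X=1, Z=1, V=0, Y=2, U=2, W=1) weight 1/324
  (X=1, Z=2, V=0, Y=1, U=0, W=0) weight 1/3240
  … 135 more
Group by Y:
  weight(Y=1) = 1/8
  weight(Y=2) = 1/6
Total weight = 1/8 + 1/6 = 7/24
P(Y=1 | obs) = 1/8 / 7/24 = 3/7
P(Y=2 | obs) = 1/6 / 7/24 = 4/7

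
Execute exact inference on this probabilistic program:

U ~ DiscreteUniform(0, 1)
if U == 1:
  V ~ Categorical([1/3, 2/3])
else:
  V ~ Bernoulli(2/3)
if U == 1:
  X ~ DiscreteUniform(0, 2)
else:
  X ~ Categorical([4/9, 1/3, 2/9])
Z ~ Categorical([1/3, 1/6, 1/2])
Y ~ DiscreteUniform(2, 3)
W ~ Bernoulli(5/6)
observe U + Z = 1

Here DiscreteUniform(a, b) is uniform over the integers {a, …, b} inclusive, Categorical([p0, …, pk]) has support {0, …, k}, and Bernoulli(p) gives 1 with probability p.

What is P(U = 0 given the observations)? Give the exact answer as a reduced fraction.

P(U = 0 | obs) = 1/3

Enumerate traces; 48 have nonzero weight after conditioning:
  (U=0, V=0, X=0, Z=1, Y=2, W=0) weight 1/972
  (U=0, V=0, X=0, Z=1, Y=2, W=1) weight 5/972
  (U=0, V=0, X=0, Z=1, Y=3, W=0) weight 1/972
  (U=0, V=0, X=0, Z=1, Y=3, W=1) weight 5/972
  (U=0, V=0, X=1, Z=1, Y=2, W=0) weight 1/1296
  (U=0, V=0, X=1, Z=1, Y=2, W=1) weight 5/1296
  (U=0, V=0, X=1, Z=1, Y=3, W=0) weight 1/1296
  (U=0, V=0, X=1, Z=1, Y=3, W=1) weight 5/1296
  (U=1, V=0, X=0, Z=0, Y=2, W=0) weight 1/648
  … 39 more
Group by U:
  weight(U=0) = 1/12
  weight(U=1) = 1/6
Total weight = 1/12 + 1/6 = 1/4
P(U=0 | obs) = 1/12 / 1/4 = 1/3
P(U=1 | obs) = 1/6 / 1/4 = 2/3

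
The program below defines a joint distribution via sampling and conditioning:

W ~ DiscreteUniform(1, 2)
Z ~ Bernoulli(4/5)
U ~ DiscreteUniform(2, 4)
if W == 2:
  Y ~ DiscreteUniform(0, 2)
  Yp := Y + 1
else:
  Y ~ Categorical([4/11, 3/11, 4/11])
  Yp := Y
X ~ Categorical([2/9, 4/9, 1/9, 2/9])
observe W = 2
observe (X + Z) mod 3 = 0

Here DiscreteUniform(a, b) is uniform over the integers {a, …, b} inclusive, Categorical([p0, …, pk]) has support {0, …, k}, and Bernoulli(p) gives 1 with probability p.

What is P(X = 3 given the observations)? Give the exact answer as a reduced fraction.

P(X = 3 | obs) = 1/4

Enumerate traces; 27 have nonzero weight after conditioning:
  (W=2, Z=0, U=2, Y=0, X=0) weight 1/405
  (W=2, Z=0, U=2, Y=0, X=3) weight 1/405
  (W=2, Z=0, U=2, Y=1, X=0) weight 1/405
  (W=2, Z=0, U=2, Y=1, X=3) weight 1/405
  (W=2, Z=0, U=2, Y=2, X=0) weight 1/405
  (W=2, Z=0, U=2, Y=2, X=3) weight 1/405
  (W=2, Z=0, U=3, Y=0, X=0) weight 1/405
  (W=2, Z=0, U=3, Y=0, X=3) weight 1/405
  (W=2, Z=1, U=2, Y=0, X=2) weight 2/405
  … 18 more
Group by X:
  weight(X=0) = 1/45
  weight(X=2) = 2/45
  weight(X=3) = 1/45
Total weight = 1/45 + 2/45 + 1/45 = 4/45
P(X=0 | obs) = 1/45 / 4/45 = 1/4
P(X=2 | obs) = 2/45 / 4/45 = 1/2
P(X=3 | obs) = 1/45 / 4/45 = 1/4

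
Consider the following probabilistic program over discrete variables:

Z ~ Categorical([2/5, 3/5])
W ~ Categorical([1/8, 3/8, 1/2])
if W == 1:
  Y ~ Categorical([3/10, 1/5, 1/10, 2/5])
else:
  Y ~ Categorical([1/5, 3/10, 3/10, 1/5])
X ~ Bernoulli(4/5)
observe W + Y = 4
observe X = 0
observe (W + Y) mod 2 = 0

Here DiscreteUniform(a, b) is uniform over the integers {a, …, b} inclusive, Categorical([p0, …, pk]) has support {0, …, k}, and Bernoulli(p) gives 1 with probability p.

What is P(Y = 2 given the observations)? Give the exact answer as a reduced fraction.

Enumerate traces; 4 have nonzero weight after conditioning:
  (Z=0, W=1, Y=3, X=0) weight 3/250
  (Z=0, W=2, Y=2, X=0) weight 3/250
  (Z=1, W=1, Y=3, X=0) weight 9/500
  (Z=1, W=2, Y=2, X=0) weight 9/500
Group by Y:
  weight(Y=2) = 3/100
  weight(Y=3) = 3/100
Total weight = 3/100 + 3/100 = 3/50
P(Y=2 | obs) = 3/100 / 3/50 = 1/2
P(Y=3 | obs) = 3/100 / 3/50 = 1/2

P(Y = 2 | obs) = 1/2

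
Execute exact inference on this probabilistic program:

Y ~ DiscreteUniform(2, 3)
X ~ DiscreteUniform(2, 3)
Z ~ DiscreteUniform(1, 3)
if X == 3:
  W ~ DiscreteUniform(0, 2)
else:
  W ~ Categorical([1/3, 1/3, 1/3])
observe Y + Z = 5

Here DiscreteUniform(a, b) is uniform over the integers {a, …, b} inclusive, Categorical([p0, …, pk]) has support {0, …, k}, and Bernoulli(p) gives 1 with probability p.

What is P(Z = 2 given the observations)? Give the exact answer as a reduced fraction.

Enumerate traces; 12 have nonzero weight after conditioning:
  (Y=2, X=2, Z=3, W=0) weight 1/36
  (Y=2, X=2, Z=3, W=1) weight 1/36
  (Y=2, X=2, Z=3, W=2) weight 1/36
  (Y=2, X=3, Z=3, W=0) weight 1/36
  (Y=2, X=3, Z=3, W=1) weight 1/36
  (Y=2, X=3, Z=3, W=2) weight 1/36
  (Y=3, X=2, Z=2, W=0) weight 1/36
  (Y=3, X=2, Z=2, W=1) weight 1/36
  … 4 more
Group by Z:
  weight(Z=2) = 1/6
  weight(Z=3) = 1/6
Total weight = 1/6 + 1/6 = 1/3
P(Z=2 | obs) = 1/6 / 1/3 = 1/2
P(Z=3 | obs) = 1/6 / 1/3 = 1/2

P(Z = 2 | obs) = 1/2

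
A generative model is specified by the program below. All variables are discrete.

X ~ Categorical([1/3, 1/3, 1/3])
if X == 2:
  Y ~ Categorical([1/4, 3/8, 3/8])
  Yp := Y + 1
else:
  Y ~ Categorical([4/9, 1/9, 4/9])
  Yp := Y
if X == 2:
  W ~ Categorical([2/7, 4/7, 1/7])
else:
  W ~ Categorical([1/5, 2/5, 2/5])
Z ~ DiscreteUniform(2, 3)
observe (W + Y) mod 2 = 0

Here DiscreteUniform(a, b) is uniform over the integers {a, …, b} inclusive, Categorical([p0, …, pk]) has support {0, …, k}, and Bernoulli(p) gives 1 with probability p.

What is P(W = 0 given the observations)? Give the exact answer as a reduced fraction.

P(W = 0 | obs) = 1346/4127

Enumerate traces; 30 have nonzero weight after conditioning:
  (X=0, Y=0, W=0, Z=2) weight 2/135
  (X=0, Y=0, W=0, Z=3) weight 2/135
  (X=0, Y=0, W=2, Z=2) weight 4/135
  (X=0, Y=0, W=2, Z=3) weight 4/135
  (X=0, Y=1, W=1, Z=2) weight 1/135
  (X=0, Y=1, W=1, Z=3) weight 1/135
  (X=0, Y=2, W=0, Z=2) weight 2/135
  (X=0, Y=2, W=0, Z=3) weight 2/135
  … 22 more
Group by W:
  weight(W=0) = 673/3780
  weight(W=1) = 191/1890
  weight(W=2) = 2017/7560
Total weight = 673/3780 + 191/1890 + 2017/7560 = 4127/7560
P(W=0 | obs) = 673/3780 / 4127/7560 = 1346/4127
P(W=1 | obs) = 191/1890 / 4127/7560 = 764/4127
P(W=2 | obs) = 2017/7560 / 4127/7560 = 2017/4127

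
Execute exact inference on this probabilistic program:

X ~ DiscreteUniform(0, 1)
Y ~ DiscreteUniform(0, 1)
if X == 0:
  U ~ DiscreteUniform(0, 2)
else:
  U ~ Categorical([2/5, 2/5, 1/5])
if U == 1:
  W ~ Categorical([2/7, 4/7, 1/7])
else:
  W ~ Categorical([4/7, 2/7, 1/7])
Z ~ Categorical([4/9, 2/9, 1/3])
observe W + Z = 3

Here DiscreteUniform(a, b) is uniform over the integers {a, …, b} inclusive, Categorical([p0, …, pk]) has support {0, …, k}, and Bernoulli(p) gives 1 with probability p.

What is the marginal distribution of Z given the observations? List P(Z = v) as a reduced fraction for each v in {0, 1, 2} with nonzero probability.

P(Z=1) = 10/51, P(Z=2) = 41/51

Enumerate traces; 24 have nonzero weight after conditioning:
  (X=0, Y=0, U=0, W=1, Z=2) weight 1/126
  (X=0, Y=0, U=0, W=2, Z=1) weight 1/378
  (X=0, Y=0, U=1, W=1, Z=2) weight 1/63
  (X=0, Y=0, U=1, W=2, Z=1) weight 1/378
  (X=0, Y=0, U=2, W=1, Z=2) weight 1/126
  (X=0, Y=0, U=2, W=2, Z=1) weight 1/378
  (X=0, Y=1, U=0, W=1, Z=2) weight 1/126
  (X=0, Y=1, U=0, W=2, Z=1) weight 1/378
  … 16 more
Group by Z:
  weight(Z=1) = 2/63
  weight(Z=2) = 41/315
Total weight = 2/63 + 41/315 = 17/105
P(Z=1 | obs) = 2/63 / 17/105 = 10/51
P(Z=2 | obs) = 41/315 / 17/105 = 41/51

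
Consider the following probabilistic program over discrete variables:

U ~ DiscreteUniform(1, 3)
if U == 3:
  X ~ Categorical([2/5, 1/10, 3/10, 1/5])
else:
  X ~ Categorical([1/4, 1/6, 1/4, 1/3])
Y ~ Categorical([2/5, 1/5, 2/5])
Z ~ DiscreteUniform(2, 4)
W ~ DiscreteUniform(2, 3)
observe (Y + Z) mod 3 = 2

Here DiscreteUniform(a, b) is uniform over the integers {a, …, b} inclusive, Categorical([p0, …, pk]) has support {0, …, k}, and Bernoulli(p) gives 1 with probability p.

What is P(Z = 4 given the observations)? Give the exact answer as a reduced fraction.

Enumerate traces; 72 have nonzero weight after conditioning:
  (U=1, X=0, Y=0, Z=2, W=2) weight 1/180
  (U=1, X=0, Y=0, Z=2, W=3) weight 1/180
  (U=1, X=0, Y=1, Z=4, W=2) weight 1/360
  (U=1, X=0, Y=1, Z=4, W=3) weight 1/360
  (U=1, X=0, Y=2, Z=3, W=2) weight 1/180
  (U=1, X=0, Y=2, Z=3, W=3) weight 1/180
  (U=1, X=1, Y=0, Z=2, W=2) weight 1/270
  (U=1, X=1, Y=0, Z=2, W=3) weight 1/270
  … 64 more
Group by Z:
  weight(Z=2) = 2/15
  weight(Z=3) = 2/15
  weight(Z=4) = 1/15
Total weight = 2/15 + 2/15 + 1/15 = 1/3
P(Z=2 | obs) = 2/15 / 1/3 = 2/5
P(Z=3 | obs) = 2/15 / 1/3 = 2/5
P(Z=4 | obs) = 1/15 / 1/3 = 1/5

P(Z = 4 | obs) = 1/5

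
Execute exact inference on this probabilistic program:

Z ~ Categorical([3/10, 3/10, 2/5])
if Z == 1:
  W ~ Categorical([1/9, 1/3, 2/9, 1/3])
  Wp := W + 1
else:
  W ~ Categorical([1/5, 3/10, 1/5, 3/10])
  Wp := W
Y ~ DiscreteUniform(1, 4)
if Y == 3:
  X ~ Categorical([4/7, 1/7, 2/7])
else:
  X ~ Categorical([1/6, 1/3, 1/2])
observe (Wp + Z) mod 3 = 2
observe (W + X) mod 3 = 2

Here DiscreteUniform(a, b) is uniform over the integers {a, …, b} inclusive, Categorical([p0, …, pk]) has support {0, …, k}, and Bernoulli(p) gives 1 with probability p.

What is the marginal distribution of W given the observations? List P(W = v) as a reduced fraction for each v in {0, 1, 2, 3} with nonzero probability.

P(W=0) = 85/277, P(W=2) = 27/277, P(W=3) = 165/277

Enumerate traces; 20 have nonzero weight after conditioning:
  (Z=0, W=2, Y=1, X=0) weight 1/400
  (Z=0, W=2, Y=2, X=0) weight 1/400
  (Z=0, W=2, Y=3, X=0) weight 3/350
  (Z=0, W=2, Y=4, X=0) weight 1/400
  (Z=1, W=0, Y=1, X=2) weight 1/240
  (Z=1, W=0, Y=2, X=2) weight 1/240
  (Z=1, W=0, Y=3, X=2) weight 1/420
  (Z=1, W=0, Y=4, X=2) weight 1/240
  (Z=1, W=3, Y=1, X=2) weight 1/80
  … 11 more
Group by W:
  weight(W=0) = 17/336
  weight(W=2) = 9/560
  weight(W=3) = 11/112
Total weight = 17/336 + 9/560 + 11/112 = 277/1680
P(W=0 | obs) = 17/336 / 277/1680 = 85/277
P(W=2 | obs) = 9/560 / 277/1680 = 27/277
P(W=3 | obs) = 11/112 / 277/1680 = 165/277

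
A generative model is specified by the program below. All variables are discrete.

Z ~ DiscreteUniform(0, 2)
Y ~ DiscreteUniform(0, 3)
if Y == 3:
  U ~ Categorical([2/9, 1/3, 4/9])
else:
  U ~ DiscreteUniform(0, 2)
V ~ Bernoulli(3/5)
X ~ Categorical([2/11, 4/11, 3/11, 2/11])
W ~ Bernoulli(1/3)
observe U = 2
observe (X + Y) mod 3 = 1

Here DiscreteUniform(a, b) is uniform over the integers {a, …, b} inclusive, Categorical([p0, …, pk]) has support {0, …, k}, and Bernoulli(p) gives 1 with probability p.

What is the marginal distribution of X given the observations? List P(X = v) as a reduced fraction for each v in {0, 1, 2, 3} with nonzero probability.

P(X=0) = 6/49, P(X=1) = 4/7, P(X=2) = 9/49, P(X=3) = 6/49

Enumerate traces; 60 have nonzero weight after conditioning:
  (Z=0, Y=0, U=2, V=0, X=1, W=0) weight 4/1485
  (Z=0, Y=0, U=2, V=0, X=1, W=1) weight 2/1485
  (Z=0, Y=0, U=2, V=1, X=1, W=0) weight 2/495
  (Z=0, Y=0, U=2, V=1, X=1, W=1) weight 1/495
  (Z=0, Y=1, U=2, V=0, X=0, W=0) weight 2/1485
  (Z=0, Y=1, U=2, V=0, X=0, W=1) weight 1/1485
  (Z=0, Y=1, U=2, V=0, X=3, W=0) weight 2/1485
  (Z=0, Y=1, U=2, V=0, X=3, W=1) weight 1/1485
  (Z=0, Y=2, U=2, V=0, X=2, W=0) weight 1/495
  … 51 more
Group by X:
  weight(X=0) = 1/66
  weight(X=1) = 7/99
  weight(X=2) = 1/44
  weight(X=3) = 1/66
Total weight = 1/66 + 7/99 + 1/44 + 1/66 = 49/396
P(X=0 | obs) = 1/66 / 49/396 = 6/49
P(X=1 | obs) = 7/99 / 49/396 = 4/7
P(X=2 | obs) = 1/44 / 49/396 = 9/49
P(X=3 | obs) = 1/66 / 49/396 = 6/49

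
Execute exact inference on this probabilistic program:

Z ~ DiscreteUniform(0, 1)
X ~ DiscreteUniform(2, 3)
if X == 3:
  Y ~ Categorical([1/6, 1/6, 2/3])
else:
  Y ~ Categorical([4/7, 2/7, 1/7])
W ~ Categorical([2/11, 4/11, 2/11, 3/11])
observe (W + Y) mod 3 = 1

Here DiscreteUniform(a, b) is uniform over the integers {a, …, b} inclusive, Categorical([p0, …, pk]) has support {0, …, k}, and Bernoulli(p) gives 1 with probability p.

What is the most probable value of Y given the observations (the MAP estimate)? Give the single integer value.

Enumerate traces; 16 have nonzero weight after conditioning:
  (Z=0, X=2, Y=0, W=1) weight 4/77
  (Z=0, X=2, Y=1, W=0) weight 1/77
  (Z=0, X=2, Y=1, W=3) weight 3/154
  (Z=0, X=2, Y=2, W=2) weight 1/154
  (Z=0, X=3, Y=0, W=1) weight 1/66
  (Z=0, X=3, Y=1, W=0) weight 1/132
  (Z=0, X=3, Y=1, W=3) weight 1/88
  (Z=0, X=3, Y=2, W=2) weight 1/33
  … 8 more
Group by Y:
  weight(Y=0) = 31/231
  weight(Y=1) = 95/924
  weight(Y=2) = 17/231
Total weight = 31/231 + 95/924 + 17/231 = 41/132
P(Y=0 | obs) = 31/231 / 41/132 = 124/287
P(Y=1 | obs) = 95/924 / 41/132 = 95/287
P(Y=2 | obs) = 17/231 / 41/132 = 68/287
argmax = 0

argmax_v P(Y = v | obs) = 0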